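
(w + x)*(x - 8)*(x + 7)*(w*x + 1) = w^2*x^3 - w^2*x^2 - 56*w^2*x + w*x^4 - w*x^3 - 55*w*x^2 - w*x - 56*w + x^3 - x^2 - 56*x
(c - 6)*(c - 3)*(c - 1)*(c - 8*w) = c^4 - 8*c^3*w - 10*c^3 + 80*c^2*w + 27*c^2 - 216*c*w - 18*c + 144*w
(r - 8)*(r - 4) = r^2 - 12*r + 32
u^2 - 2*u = u*(u - 2)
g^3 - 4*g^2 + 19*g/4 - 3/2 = (g - 2)*(g - 3/2)*(g - 1/2)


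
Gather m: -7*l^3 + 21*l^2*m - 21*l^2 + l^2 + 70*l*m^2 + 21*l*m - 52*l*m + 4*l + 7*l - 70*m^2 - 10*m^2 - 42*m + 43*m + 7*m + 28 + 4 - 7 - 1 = -7*l^3 - 20*l^2 + 11*l + m^2*(70*l - 80) + m*(21*l^2 - 31*l + 8) + 24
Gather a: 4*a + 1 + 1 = 4*a + 2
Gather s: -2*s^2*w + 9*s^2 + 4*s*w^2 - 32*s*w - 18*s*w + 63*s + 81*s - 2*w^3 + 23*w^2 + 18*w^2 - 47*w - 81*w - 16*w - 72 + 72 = s^2*(9 - 2*w) + s*(4*w^2 - 50*w + 144) - 2*w^3 + 41*w^2 - 144*w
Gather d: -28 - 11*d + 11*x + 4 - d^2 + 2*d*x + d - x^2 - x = -d^2 + d*(2*x - 10) - x^2 + 10*x - 24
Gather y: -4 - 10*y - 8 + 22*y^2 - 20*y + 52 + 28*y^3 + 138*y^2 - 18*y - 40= 28*y^3 + 160*y^2 - 48*y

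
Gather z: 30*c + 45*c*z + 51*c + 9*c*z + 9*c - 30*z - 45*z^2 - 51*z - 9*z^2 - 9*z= 90*c - 54*z^2 + z*(54*c - 90)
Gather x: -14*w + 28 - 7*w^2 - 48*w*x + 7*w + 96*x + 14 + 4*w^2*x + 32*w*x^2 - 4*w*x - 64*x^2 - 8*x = -7*w^2 - 7*w + x^2*(32*w - 64) + x*(4*w^2 - 52*w + 88) + 42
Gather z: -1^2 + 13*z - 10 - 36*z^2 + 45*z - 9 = -36*z^2 + 58*z - 20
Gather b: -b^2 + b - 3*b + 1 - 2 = -b^2 - 2*b - 1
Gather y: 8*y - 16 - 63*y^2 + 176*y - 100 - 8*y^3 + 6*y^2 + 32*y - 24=-8*y^3 - 57*y^2 + 216*y - 140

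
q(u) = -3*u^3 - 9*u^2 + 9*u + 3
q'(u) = -9*u^2 - 18*u + 9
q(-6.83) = 477.53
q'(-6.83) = -287.90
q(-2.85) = -26.31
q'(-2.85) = -12.80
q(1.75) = -24.89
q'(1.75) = -50.06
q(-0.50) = -3.38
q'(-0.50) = 15.75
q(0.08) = 3.66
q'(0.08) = 7.50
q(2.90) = -119.76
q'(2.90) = -118.89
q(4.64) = -448.70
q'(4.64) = -268.29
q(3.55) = -212.69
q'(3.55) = -168.32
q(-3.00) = -24.00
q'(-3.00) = -18.00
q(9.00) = -2832.00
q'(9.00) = -882.00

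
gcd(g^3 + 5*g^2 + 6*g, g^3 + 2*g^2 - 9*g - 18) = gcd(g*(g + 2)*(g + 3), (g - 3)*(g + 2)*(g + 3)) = g^2 + 5*g + 6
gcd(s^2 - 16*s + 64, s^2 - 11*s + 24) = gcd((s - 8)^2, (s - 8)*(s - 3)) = s - 8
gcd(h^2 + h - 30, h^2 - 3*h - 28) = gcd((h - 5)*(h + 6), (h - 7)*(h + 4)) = 1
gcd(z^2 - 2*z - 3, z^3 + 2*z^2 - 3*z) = 1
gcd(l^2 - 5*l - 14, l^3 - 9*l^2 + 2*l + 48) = l + 2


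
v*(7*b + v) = 7*b*v + v^2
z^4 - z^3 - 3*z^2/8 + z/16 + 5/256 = (z - 5/4)*(z - 1/4)*(z + 1/4)^2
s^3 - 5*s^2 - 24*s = s*(s - 8)*(s + 3)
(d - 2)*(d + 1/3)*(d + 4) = d^3 + 7*d^2/3 - 22*d/3 - 8/3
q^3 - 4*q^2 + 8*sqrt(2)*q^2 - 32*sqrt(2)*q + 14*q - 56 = (q - 4)*(q + sqrt(2))*(q + 7*sqrt(2))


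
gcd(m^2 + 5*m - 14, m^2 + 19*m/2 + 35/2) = m + 7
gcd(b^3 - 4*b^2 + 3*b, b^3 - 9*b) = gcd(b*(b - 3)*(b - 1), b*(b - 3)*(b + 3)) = b^2 - 3*b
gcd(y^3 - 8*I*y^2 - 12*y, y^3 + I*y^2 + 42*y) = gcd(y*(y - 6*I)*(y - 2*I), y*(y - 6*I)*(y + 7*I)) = y^2 - 6*I*y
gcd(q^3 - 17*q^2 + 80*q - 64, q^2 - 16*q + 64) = q^2 - 16*q + 64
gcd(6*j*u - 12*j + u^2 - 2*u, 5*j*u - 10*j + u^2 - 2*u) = u - 2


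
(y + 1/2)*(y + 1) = y^2 + 3*y/2 + 1/2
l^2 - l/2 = l*(l - 1/2)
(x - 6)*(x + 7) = x^2 + x - 42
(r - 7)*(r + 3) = r^2 - 4*r - 21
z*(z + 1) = z^2 + z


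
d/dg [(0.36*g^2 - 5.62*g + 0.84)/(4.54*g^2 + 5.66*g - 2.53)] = (27.5524*g^2 - 9.4488*g + 9.4642)/(20.6116*g^4 + 51.3928*g^3 + 9.06320000000001*g^2 - 28.6396*g + 6.4009)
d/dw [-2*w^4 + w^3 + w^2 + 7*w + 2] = -8*w^3 + 3*w^2 + 2*w + 7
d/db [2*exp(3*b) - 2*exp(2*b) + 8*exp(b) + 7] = (6*exp(2*b) - 4*exp(b) + 8)*exp(b)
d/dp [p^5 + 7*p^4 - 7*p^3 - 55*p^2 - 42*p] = 5*p^4 + 28*p^3 - 21*p^2 - 110*p - 42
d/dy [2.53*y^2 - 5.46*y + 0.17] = 5.06*y - 5.46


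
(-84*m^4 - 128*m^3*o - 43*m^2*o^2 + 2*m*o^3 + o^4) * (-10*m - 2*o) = 840*m^5 + 1448*m^4*o + 686*m^3*o^2 + 66*m^2*o^3 - 14*m*o^4 - 2*o^5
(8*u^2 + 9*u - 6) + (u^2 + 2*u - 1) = 9*u^2 + 11*u - 7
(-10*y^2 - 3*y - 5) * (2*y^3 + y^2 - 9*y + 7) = -20*y^5 - 16*y^4 + 77*y^3 - 48*y^2 + 24*y - 35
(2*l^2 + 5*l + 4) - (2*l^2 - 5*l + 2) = 10*l + 2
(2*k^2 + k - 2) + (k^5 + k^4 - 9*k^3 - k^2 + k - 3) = k^5 + k^4 - 9*k^3 + k^2 + 2*k - 5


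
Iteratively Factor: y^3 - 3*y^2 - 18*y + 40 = (y - 2)*(y^2 - y - 20) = (y - 5)*(y - 2)*(y + 4)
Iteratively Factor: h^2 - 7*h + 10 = (h - 5)*(h - 2)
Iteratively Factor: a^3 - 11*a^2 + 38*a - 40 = (a - 4)*(a^2 - 7*a + 10) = (a - 4)*(a - 2)*(a - 5)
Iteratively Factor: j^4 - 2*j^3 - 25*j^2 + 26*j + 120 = (j - 3)*(j^3 + j^2 - 22*j - 40) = (j - 3)*(j + 2)*(j^2 - j - 20) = (j - 5)*(j - 3)*(j + 2)*(j + 4)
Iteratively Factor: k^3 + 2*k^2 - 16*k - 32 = (k + 4)*(k^2 - 2*k - 8) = (k + 2)*(k + 4)*(k - 4)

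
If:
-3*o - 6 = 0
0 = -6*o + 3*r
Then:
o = -2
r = -4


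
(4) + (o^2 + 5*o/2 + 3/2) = o^2 + 5*o/2 + 11/2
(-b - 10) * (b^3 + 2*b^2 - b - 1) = -b^4 - 12*b^3 - 19*b^2 + 11*b + 10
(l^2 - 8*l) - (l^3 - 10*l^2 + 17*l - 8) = -l^3 + 11*l^2 - 25*l + 8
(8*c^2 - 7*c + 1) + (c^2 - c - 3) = 9*c^2 - 8*c - 2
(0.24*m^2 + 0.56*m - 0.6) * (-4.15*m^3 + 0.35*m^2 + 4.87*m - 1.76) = -0.996*m^5 - 2.24*m^4 + 3.8548*m^3 + 2.0948*m^2 - 3.9076*m + 1.056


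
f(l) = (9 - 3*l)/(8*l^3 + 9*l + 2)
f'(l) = (9 - 3*l)*(-24*l^2 - 9)/(8*l^3 + 9*l + 2)^2 - 3/(8*l^3 + 9*l + 2)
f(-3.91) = -0.04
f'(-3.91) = -0.02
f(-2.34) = -0.13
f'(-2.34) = -0.13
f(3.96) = -0.01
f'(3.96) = -0.00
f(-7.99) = -0.01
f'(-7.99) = -0.00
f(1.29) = 0.17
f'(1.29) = -0.36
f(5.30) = -0.01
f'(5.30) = 0.00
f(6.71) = -0.00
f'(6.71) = 0.00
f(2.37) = 0.01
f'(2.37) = -0.04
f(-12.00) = 0.00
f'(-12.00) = 0.00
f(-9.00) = -0.00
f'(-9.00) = 0.00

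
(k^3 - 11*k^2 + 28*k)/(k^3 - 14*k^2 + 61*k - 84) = k/(k - 3)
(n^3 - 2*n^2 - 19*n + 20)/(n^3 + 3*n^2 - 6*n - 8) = (n^2 - 6*n + 5)/(n^2 - n - 2)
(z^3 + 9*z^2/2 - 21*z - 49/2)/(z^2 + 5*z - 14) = (2*z^2 - 5*z - 7)/(2*(z - 2))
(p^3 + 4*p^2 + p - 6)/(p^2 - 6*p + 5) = (p^2 + 5*p + 6)/(p - 5)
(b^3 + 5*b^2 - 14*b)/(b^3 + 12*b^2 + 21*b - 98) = b/(b + 7)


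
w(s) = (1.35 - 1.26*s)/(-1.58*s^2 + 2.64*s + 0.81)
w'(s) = (1.35 - 1.26*s)*(3.16*s - 2.64)/(-1.58*s^2 + 2.64*s + 0.81)^2 - 1.26/(-1.58*s^2 + 2.64*s + 0.81) = (-1.9908*s^2 + 4.266*s - 4.5846)/(2.4964*s^4 - 8.3424*s^3 + 4.41*s^2 + 4.2768*s + 0.6561)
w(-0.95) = -0.82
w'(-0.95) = -1.07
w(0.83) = 0.16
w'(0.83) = -0.66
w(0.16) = 0.96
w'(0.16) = -2.78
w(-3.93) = -0.19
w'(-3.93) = -0.05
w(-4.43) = -0.17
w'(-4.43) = -0.04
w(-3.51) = -0.21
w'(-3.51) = -0.06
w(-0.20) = 7.32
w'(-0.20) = -115.25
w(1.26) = -0.15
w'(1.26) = -0.89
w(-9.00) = -0.08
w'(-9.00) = -0.01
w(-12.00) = -0.06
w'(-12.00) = -0.01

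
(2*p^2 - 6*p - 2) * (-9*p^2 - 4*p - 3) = -18*p^4 + 46*p^3 + 36*p^2 + 26*p + 6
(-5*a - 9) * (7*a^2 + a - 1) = -35*a^3 - 68*a^2 - 4*a + 9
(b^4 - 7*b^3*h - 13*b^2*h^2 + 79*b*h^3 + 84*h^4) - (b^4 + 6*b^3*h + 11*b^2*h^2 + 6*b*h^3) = -13*b^3*h - 24*b^2*h^2 + 73*b*h^3 + 84*h^4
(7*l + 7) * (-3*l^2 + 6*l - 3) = -21*l^3 + 21*l^2 + 21*l - 21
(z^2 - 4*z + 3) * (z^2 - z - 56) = z^4 - 5*z^3 - 49*z^2 + 221*z - 168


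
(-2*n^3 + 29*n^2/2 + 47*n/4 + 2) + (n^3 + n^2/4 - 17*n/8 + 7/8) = -n^3 + 59*n^2/4 + 77*n/8 + 23/8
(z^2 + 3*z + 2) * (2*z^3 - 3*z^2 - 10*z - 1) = 2*z^5 + 3*z^4 - 15*z^3 - 37*z^2 - 23*z - 2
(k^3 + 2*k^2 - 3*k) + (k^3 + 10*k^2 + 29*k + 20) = 2*k^3 + 12*k^2 + 26*k + 20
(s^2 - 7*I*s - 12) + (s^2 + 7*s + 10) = 2*s^2 + 7*s - 7*I*s - 2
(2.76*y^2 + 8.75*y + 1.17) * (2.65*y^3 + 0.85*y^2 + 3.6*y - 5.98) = 7.314*y^5 + 25.5335*y^4 + 20.474*y^3 + 15.9897*y^2 - 48.113*y - 6.9966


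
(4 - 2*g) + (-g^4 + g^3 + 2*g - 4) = -g^4 + g^3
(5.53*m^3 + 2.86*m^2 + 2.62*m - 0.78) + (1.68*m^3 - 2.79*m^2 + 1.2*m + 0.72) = 7.21*m^3 + 0.0699999999999998*m^2 + 3.82*m - 0.0600000000000001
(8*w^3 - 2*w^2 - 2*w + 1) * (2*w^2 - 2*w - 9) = 16*w^5 - 20*w^4 - 72*w^3 + 24*w^2 + 16*w - 9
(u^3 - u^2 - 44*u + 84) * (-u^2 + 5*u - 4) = -u^5 + 6*u^4 + 35*u^3 - 300*u^2 + 596*u - 336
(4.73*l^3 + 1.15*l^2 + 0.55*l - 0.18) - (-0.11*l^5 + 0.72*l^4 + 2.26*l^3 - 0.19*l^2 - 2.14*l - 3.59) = 0.11*l^5 - 0.72*l^4 + 2.47*l^3 + 1.34*l^2 + 2.69*l + 3.41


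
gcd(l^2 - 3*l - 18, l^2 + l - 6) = l + 3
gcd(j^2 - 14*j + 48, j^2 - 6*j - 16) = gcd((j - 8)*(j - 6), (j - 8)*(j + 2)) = j - 8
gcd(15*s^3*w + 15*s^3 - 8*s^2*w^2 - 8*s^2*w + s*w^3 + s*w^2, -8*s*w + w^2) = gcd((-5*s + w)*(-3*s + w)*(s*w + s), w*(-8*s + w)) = 1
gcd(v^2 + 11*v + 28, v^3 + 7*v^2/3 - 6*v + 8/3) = v + 4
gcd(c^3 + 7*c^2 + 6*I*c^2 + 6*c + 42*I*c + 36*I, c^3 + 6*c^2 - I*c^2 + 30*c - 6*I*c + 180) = c + 6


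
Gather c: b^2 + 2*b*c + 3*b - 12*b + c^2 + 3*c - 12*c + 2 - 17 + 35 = b^2 - 9*b + c^2 + c*(2*b - 9) + 20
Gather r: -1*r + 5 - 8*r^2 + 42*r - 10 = -8*r^2 + 41*r - 5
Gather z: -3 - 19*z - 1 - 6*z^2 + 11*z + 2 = -6*z^2 - 8*z - 2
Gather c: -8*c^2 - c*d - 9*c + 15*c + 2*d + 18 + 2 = -8*c^2 + c*(6 - d) + 2*d + 20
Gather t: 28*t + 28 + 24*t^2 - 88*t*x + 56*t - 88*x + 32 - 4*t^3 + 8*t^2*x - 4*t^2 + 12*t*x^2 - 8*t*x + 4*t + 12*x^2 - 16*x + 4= -4*t^3 + t^2*(8*x + 20) + t*(12*x^2 - 96*x + 88) + 12*x^2 - 104*x + 64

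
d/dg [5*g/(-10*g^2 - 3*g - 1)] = 5*(10*g^2 - 1)/(100*g^4 + 60*g^3 + 29*g^2 + 6*g + 1)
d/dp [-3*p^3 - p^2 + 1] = p*(-9*p - 2)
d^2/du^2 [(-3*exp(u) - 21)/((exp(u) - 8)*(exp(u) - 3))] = 3*(-exp(4*u) - 39*exp(3*u) + 375*exp(2*u) - 439*exp(u) - 2424)*exp(u)/(exp(6*u) - 33*exp(5*u) + 435*exp(4*u) - 2915*exp(3*u) + 10440*exp(2*u) - 19008*exp(u) + 13824)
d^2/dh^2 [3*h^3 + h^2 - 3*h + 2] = 18*h + 2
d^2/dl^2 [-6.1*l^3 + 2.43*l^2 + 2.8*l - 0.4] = 4.86 - 36.6*l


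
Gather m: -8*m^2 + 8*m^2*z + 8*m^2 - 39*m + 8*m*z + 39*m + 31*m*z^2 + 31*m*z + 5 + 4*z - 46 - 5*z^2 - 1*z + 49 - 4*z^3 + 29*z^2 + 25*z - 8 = 8*m^2*z + m*(31*z^2 + 39*z) - 4*z^3 + 24*z^2 + 28*z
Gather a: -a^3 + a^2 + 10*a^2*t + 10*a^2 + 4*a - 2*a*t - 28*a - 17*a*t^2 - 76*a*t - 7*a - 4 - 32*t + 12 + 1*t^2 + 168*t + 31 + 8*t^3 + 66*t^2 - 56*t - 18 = -a^3 + a^2*(10*t + 11) + a*(-17*t^2 - 78*t - 31) + 8*t^3 + 67*t^2 + 80*t + 21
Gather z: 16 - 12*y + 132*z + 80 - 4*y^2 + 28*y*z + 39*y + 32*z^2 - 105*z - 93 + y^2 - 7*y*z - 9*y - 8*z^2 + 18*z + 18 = -3*y^2 + 18*y + 24*z^2 + z*(21*y + 45) + 21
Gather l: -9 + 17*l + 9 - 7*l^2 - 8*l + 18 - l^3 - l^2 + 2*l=-l^3 - 8*l^2 + 11*l + 18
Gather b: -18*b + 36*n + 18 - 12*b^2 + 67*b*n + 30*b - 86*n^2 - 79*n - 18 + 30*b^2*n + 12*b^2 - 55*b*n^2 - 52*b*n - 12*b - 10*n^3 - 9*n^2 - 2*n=30*b^2*n + b*(-55*n^2 + 15*n) - 10*n^3 - 95*n^2 - 45*n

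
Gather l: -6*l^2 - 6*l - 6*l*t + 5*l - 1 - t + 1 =-6*l^2 + l*(-6*t - 1) - t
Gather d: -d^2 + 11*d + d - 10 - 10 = -d^2 + 12*d - 20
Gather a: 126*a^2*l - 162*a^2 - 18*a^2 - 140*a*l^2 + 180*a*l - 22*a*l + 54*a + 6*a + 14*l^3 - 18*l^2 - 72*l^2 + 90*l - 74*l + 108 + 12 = a^2*(126*l - 180) + a*(-140*l^2 + 158*l + 60) + 14*l^3 - 90*l^2 + 16*l + 120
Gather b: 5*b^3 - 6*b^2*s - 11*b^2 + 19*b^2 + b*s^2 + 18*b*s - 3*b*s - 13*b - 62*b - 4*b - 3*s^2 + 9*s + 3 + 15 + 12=5*b^3 + b^2*(8 - 6*s) + b*(s^2 + 15*s - 79) - 3*s^2 + 9*s + 30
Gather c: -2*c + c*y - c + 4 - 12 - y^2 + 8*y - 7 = c*(y - 3) - y^2 + 8*y - 15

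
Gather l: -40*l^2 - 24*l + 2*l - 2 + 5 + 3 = -40*l^2 - 22*l + 6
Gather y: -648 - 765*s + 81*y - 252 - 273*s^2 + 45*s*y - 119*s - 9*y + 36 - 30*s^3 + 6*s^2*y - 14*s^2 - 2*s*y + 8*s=-30*s^3 - 287*s^2 - 876*s + y*(6*s^2 + 43*s + 72) - 864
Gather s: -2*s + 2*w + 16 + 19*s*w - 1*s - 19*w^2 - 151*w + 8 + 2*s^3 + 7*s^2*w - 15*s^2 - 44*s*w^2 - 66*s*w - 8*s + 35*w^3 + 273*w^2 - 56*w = 2*s^3 + s^2*(7*w - 15) + s*(-44*w^2 - 47*w - 11) + 35*w^3 + 254*w^2 - 205*w + 24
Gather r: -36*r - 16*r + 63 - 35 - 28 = -52*r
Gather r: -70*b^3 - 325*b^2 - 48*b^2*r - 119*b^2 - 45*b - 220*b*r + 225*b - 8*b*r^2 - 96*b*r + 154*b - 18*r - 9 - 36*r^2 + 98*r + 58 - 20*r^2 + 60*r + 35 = -70*b^3 - 444*b^2 + 334*b + r^2*(-8*b - 56) + r*(-48*b^2 - 316*b + 140) + 84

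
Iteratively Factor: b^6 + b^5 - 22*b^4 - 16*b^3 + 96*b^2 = (b + 3)*(b^5 - 2*b^4 - 16*b^3 + 32*b^2) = b*(b + 3)*(b^4 - 2*b^3 - 16*b^2 + 32*b) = b*(b - 4)*(b + 3)*(b^3 + 2*b^2 - 8*b) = b^2*(b - 4)*(b + 3)*(b^2 + 2*b - 8) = b^2*(b - 4)*(b + 3)*(b + 4)*(b - 2)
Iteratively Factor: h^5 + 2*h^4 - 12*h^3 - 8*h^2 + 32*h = (h + 2)*(h^4 - 12*h^2 + 16*h) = (h - 2)*(h + 2)*(h^3 + 2*h^2 - 8*h) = (h - 2)*(h + 2)*(h + 4)*(h^2 - 2*h) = h*(h - 2)*(h + 2)*(h + 4)*(h - 2)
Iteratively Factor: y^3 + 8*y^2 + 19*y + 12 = (y + 3)*(y^2 + 5*y + 4) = (y + 3)*(y + 4)*(y + 1)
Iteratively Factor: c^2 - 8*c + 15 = (c - 3)*(c - 5)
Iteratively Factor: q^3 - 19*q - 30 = (q - 5)*(q^2 + 5*q + 6) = (q - 5)*(q + 3)*(q + 2)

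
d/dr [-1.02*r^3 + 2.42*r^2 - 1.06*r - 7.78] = -3.06*r^2 + 4.84*r - 1.06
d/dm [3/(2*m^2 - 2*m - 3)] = 6*(1 - 2*m)/(-2*m^2 + 2*m + 3)^2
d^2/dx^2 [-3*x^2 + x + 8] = -6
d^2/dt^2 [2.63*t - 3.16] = 0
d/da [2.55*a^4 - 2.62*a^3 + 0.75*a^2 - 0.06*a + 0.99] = 10.2*a^3 - 7.86*a^2 + 1.5*a - 0.06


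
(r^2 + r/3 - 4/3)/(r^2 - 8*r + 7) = (r + 4/3)/(r - 7)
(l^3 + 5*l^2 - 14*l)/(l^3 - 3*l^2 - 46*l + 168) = l*(l - 2)/(l^2 - 10*l + 24)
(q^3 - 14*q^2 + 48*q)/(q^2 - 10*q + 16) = q*(q - 6)/(q - 2)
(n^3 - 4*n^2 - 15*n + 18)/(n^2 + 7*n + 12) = (n^2 - 7*n + 6)/(n + 4)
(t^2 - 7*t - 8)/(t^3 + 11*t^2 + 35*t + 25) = (t - 8)/(t^2 + 10*t + 25)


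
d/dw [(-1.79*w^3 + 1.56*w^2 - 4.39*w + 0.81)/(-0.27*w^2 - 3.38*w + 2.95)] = (0.4833*w^4 + 12.1004*w^3 - 22.2996*w^2 + 9.6414*w - 10.2127)/(0.0729*w^4 + 1.8252*w^3 + 9.8314*w^2 - 19.942*w + 8.7025)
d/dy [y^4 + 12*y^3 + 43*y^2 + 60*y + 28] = 4*y^3 + 36*y^2 + 86*y + 60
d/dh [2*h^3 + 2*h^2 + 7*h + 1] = 6*h^2 + 4*h + 7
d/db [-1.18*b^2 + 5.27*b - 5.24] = 5.27 - 2.36*b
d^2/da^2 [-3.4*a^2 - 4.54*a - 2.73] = -6.80000000000000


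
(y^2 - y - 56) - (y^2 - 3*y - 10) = 2*y - 46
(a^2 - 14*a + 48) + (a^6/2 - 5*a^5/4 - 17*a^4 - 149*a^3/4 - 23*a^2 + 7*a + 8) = a^6/2 - 5*a^5/4 - 17*a^4 - 149*a^3/4 - 22*a^2 - 7*a + 56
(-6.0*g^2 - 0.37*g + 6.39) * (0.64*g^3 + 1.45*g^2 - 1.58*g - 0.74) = -3.84*g^5 - 8.9368*g^4 + 13.0331*g^3 + 14.2901*g^2 - 9.8224*g - 4.7286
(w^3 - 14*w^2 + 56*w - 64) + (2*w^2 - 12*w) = w^3 - 12*w^2 + 44*w - 64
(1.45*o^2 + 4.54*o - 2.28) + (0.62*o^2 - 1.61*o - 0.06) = 2.07*o^2 + 2.93*o - 2.34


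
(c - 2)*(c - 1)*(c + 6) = c^3 + 3*c^2 - 16*c + 12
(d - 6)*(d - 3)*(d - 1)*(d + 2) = d^4 - 8*d^3 + 7*d^2 + 36*d - 36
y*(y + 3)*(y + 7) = y^3 + 10*y^2 + 21*y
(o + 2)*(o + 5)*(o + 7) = o^3 + 14*o^2 + 59*o + 70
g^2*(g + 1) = g^3 + g^2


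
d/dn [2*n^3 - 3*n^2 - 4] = 6*n*(n - 1)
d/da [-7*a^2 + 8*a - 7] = 8 - 14*a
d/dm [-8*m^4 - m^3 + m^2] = m*(-32*m^2 - 3*m + 2)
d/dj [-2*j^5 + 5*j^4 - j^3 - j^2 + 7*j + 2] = -10*j^4 + 20*j^3 - 3*j^2 - 2*j + 7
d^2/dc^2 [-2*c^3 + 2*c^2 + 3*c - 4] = 4 - 12*c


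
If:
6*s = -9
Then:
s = -3/2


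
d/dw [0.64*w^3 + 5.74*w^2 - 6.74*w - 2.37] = 1.92*w^2 + 11.48*w - 6.74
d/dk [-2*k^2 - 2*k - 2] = -4*k - 2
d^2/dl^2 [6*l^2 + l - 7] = 12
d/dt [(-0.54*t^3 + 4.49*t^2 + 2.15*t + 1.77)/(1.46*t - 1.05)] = (-1.5768*t^3 + 8.2564*t^2 - 9.429*t - 4.8417)/(2.1316*t^2 - 3.066*t + 1.1025)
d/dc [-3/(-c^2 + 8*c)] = 6*(4 - c)/(c^2*(c - 8)^2)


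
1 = 1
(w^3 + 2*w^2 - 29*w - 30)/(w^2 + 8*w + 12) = (w^2 - 4*w - 5)/(w + 2)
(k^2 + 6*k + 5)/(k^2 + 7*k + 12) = (k^2 + 6*k + 5)/(k^2 + 7*k + 12)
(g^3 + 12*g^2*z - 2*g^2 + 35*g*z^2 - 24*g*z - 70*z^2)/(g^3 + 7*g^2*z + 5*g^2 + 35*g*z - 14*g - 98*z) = (g + 5*z)/(g + 7)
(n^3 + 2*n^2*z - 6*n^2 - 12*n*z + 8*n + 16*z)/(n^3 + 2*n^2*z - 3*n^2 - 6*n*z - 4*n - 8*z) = (n - 2)/(n + 1)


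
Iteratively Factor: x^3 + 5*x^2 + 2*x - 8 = (x + 4)*(x^2 + x - 2) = (x + 2)*(x + 4)*(x - 1)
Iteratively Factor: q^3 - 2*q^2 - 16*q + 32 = (q + 4)*(q^2 - 6*q + 8) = (q - 2)*(q + 4)*(q - 4)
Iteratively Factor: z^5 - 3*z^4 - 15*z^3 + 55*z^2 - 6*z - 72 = (z + 1)*(z^4 - 4*z^3 - 11*z^2 + 66*z - 72) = (z - 3)*(z + 1)*(z^3 - z^2 - 14*z + 24) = (z - 3)*(z - 2)*(z + 1)*(z^2 + z - 12) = (z - 3)*(z - 2)*(z + 1)*(z + 4)*(z - 3)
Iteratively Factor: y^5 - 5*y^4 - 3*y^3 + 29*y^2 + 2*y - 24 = (y - 3)*(y^4 - 2*y^3 - 9*y^2 + 2*y + 8) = (y - 3)*(y - 1)*(y^3 - y^2 - 10*y - 8) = (y - 4)*(y - 3)*(y - 1)*(y^2 + 3*y + 2) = (y - 4)*(y - 3)*(y - 1)*(y + 1)*(y + 2)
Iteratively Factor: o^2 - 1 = (o - 1)*(o + 1)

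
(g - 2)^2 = g^2 - 4*g + 4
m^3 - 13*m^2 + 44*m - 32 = (m - 8)*(m - 4)*(m - 1)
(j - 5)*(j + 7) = j^2 + 2*j - 35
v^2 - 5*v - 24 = (v - 8)*(v + 3)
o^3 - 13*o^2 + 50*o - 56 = (o - 7)*(o - 4)*(o - 2)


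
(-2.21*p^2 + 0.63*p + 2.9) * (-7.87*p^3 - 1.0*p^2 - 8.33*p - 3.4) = 17.3927*p^5 - 2.7481*p^4 - 5.0437*p^3 - 0.633900000000001*p^2 - 26.299*p - 9.86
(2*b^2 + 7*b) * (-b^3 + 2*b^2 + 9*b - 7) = -2*b^5 - 3*b^4 + 32*b^3 + 49*b^2 - 49*b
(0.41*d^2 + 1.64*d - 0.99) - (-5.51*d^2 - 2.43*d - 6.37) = 5.92*d^2 + 4.07*d + 5.38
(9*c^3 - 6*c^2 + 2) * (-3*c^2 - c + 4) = -27*c^5 + 9*c^4 + 42*c^3 - 30*c^2 - 2*c + 8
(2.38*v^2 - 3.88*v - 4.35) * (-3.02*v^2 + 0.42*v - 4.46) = -7.1876*v^4 + 12.7172*v^3 + 0.8926*v^2 + 15.4778*v + 19.401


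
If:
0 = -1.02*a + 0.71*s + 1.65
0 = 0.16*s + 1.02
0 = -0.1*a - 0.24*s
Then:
No Solution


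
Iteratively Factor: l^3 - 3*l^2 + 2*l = (l - 2)*(l^2 - l) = (l - 2)*(l - 1)*(l)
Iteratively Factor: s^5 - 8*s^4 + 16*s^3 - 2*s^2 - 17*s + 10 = (s - 1)*(s^4 - 7*s^3 + 9*s^2 + 7*s - 10) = (s - 1)^2*(s^3 - 6*s^2 + 3*s + 10) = (s - 2)*(s - 1)^2*(s^2 - 4*s - 5) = (s - 2)*(s - 1)^2*(s + 1)*(s - 5)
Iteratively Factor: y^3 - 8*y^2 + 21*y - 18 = (y - 3)*(y^2 - 5*y + 6) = (y - 3)^2*(y - 2)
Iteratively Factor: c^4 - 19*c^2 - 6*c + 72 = (c - 4)*(c^3 + 4*c^2 - 3*c - 18) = (c - 4)*(c + 3)*(c^2 + c - 6) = (c - 4)*(c + 3)^2*(c - 2)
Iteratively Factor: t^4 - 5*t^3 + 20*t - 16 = (t + 2)*(t^3 - 7*t^2 + 14*t - 8) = (t - 4)*(t + 2)*(t^2 - 3*t + 2) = (t - 4)*(t - 1)*(t + 2)*(t - 2)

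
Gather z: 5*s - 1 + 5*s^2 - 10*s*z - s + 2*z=5*s^2 + 4*s + z*(2 - 10*s) - 1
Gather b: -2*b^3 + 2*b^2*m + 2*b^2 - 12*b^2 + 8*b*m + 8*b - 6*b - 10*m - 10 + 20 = -2*b^3 + b^2*(2*m - 10) + b*(8*m + 2) - 10*m + 10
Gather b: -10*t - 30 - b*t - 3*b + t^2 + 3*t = b*(-t - 3) + t^2 - 7*t - 30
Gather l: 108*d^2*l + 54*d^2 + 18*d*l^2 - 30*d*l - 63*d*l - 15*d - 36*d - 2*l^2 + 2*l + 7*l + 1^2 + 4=54*d^2 - 51*d + l^2*(18*d - 2) + l*(108*d^2 - 93*d + 9) + 5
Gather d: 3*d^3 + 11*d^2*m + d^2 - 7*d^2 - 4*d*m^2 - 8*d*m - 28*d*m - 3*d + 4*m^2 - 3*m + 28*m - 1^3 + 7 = 3*d^3 + d^2*(11*m - 6) + d*(-4*m^2 - 36*m - 3) + 4*m^2 + 25*m + 6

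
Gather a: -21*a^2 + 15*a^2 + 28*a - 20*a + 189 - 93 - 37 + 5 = -6*a^2 + 8*a + 64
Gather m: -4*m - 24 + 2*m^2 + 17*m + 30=2*m^2 + 13*m + 6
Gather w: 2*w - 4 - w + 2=w - 2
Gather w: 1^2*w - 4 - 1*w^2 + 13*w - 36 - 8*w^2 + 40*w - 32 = -9*w^2 + 54*w - 72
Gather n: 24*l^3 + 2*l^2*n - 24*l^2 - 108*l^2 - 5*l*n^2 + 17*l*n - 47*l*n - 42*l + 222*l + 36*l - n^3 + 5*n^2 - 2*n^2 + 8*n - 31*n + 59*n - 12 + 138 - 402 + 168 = 24*l^3 - 132*l^2 + 216*l - n^3 + n^2*(3 - 5*l) + n*(2*l^2 - 30*l + 36) - 108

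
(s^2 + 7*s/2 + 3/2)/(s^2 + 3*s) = (s + 1/2)/s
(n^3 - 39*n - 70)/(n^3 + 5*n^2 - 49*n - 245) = (n + 2)/(n + 7)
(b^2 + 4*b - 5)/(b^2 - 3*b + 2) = (b + 5)/(b - 2)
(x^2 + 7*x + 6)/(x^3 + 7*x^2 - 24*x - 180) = (x + 1)/(x^2 + x - 30)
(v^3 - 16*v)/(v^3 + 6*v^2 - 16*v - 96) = v/(v + 6)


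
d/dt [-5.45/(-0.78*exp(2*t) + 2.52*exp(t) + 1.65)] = (13.734 - 8.502*exp(t))*exp(t)/(-0.78*exp(2*t) + 2.52*exp(t) + 1.65)^2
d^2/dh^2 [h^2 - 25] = 2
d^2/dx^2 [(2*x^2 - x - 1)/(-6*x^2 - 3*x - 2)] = 2*(72*x^3 + 180*x^2 + 18*x - 17)/(216*x^6 + 324*x^5 + 378*x^4 + 243*x^3 + 126*x^2 + 36*x + 8)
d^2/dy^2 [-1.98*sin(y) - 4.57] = 1.98*sin(y)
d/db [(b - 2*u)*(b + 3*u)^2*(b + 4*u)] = 4*b^3 + 24*b^2*u + 26*b*u^2 - 30*u^3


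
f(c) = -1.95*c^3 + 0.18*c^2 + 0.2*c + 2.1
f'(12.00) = -837.88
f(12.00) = -3339.18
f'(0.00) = 0.20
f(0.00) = 2.10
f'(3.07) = -53.83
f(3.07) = -52.01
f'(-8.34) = -409.70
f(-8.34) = 1144.13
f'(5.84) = -197.22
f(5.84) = -378.99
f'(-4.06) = -97.69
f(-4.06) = 134.76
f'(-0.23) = -0.19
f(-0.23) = 2.09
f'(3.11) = -55.26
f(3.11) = -54.19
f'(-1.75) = -18.35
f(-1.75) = 12.75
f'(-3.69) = -80.78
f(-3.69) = 101.79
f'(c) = -5.85*c^2 + 0.36*c + 0.2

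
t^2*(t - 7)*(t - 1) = t^4 - 8*t^3 + 7*t^2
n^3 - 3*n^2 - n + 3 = (n - 3)*(n - 1)*(n + 1)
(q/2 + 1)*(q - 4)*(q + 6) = q^3/2 + 2*q^2 - 10*q - 24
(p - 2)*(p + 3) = p^2 + p - 6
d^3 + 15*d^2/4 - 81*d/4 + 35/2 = (d - 2)*(d - 5/4)*(d + 7)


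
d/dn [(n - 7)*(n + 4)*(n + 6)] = 3*n^2 + 6*n - 46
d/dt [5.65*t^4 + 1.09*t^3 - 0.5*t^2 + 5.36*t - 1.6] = 22.6*t^3 + 3.27*t^2 - 1.0*t + 5.36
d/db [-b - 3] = -1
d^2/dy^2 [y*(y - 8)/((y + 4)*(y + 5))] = 2*(-17*y^3 - 60*y^2 + 480*y + 1840)/(y^6 + 27*y^5 + 303*y^4 + 1809*y^3 + 6060*y^2 + 10800*y + 8000)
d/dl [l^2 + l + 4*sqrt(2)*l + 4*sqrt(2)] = 2*l + 1 + 4*sqrt(2)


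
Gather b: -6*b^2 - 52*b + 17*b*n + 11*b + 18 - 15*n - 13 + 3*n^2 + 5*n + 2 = -6*b^2 + b*(17*n - 41) + 3*n^2 - 10*n + 7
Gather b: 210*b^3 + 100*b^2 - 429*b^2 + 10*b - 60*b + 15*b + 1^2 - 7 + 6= 210*b^3 - 329*b^2 - 35*b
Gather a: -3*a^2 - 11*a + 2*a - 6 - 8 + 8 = -3*a^2 - 9*a - 6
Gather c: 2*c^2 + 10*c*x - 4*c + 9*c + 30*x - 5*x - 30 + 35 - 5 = 2*c^2 + c*(10*x + 5) + 25*x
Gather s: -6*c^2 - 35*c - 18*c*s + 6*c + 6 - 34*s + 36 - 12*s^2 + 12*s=-6*c^2 - 29*c - 12*s^2 + s*(-18*c - 22) + 42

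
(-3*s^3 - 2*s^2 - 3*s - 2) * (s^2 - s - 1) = -3*s^5 + s^4 + 2*s^3 + 3*s^2 + 5*s + 2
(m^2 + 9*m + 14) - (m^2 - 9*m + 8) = 18*m + 6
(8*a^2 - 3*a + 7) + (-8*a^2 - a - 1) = 6 - 4*a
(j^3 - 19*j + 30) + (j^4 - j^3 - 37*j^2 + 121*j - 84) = j^4 - 37*j^2 + 102*j - 54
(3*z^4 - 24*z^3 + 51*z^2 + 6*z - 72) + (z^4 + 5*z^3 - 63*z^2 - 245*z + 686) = 4*z^4 - 19*z^3 - 12*z^2 - 239*z + 614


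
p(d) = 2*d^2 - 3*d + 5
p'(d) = 4*d - 3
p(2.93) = 13.38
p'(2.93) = 8.72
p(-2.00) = 19.00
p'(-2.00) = -11.00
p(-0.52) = 7.10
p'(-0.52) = -5.08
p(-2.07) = 19.78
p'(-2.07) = -11.28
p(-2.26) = 22.00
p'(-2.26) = -12.04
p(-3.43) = 38.82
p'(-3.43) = -16.72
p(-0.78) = 8.56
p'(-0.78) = -6.12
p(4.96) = 39.32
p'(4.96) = 16.84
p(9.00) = 140.00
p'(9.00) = 33.00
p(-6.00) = 95.00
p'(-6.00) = -27.00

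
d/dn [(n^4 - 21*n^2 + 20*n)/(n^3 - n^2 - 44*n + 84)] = (n*(-3*n^2 + 2*n + 44)*(n^3 - 21*n + 20) + 2*(2*n^3 - 21*n + 10)*(n^3 - n^2 - 44*n + 84))/(n^3 - n^2 - 44*n + 84)^2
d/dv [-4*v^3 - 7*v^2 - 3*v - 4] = -12*v^2 - 14*v - 3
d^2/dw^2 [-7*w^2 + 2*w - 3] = -14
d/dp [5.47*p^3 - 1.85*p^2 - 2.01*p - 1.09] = 16.41*p^2 - 3.7*p - 2.01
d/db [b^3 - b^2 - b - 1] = 3*b^2 - 2*b - 1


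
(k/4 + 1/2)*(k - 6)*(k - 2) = k^3/4 - 3*k^2/2 - k + 6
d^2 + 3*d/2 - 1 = (d - 1/2)*(d + 2)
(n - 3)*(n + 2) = n^2 - n - 6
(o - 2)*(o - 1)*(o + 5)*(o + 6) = o^4 + 8*o^3 - o^2 - 68*o + 60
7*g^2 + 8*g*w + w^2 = (g + w)*(7*g + w)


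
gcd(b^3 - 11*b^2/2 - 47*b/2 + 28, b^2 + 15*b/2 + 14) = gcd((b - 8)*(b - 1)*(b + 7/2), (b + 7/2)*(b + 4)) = b + 7/2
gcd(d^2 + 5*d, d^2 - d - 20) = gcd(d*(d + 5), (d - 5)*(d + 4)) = 1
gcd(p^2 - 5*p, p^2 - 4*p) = p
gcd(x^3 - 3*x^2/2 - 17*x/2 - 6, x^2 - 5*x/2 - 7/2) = x + 1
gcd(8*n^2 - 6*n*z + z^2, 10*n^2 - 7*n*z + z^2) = -2*n + z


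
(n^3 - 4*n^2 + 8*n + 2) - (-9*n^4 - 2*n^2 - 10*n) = 9*n^4 + n^3 - 2*n^2 + 18*n + 2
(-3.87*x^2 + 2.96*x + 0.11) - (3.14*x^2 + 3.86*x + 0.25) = -7.01*x^2 - 0.9*x - 0.14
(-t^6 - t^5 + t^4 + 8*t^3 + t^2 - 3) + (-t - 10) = -t^6 - t^5 + t^4 + 8*t^3 + t^2 - t - 13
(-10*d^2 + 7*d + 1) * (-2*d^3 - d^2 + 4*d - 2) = 20*d^5 - 4*d^4 - 49*d^3 + 47*d^2 - 10*d - 2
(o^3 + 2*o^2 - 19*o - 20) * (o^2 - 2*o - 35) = o^5 - 58*o^3 - 52*o^2 + 705*o + 700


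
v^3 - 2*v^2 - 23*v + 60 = (v - 4)*(v - 3)*(v + 5)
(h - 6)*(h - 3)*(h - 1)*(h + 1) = h^4 - 9*h^3 + 17*h^2 + 9*h - 18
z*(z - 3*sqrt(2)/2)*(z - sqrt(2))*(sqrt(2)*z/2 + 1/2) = sqrt(2)*z^4/2 - 2*z^3 + sqrt(2)*z^2/4 + 3*z/2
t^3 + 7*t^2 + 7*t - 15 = (t - 1)*(t + 3)*(t + 5)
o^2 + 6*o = o*(o + 6)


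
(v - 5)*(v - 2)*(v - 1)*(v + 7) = v^4 - v^3 - 39*v^2 + 109*v - 70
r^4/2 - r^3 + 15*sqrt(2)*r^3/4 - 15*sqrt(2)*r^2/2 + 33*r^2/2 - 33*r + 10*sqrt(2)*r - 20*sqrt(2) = (r/2 + sqrt(2)/2)*(r - 2)*(r + 5*sqrt(2)/2)*(r + 4*sqrt(2))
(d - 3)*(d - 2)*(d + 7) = d^3 + 2*d^2 - 29*d + 42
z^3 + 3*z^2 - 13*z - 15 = (z - 3)*(z + 1)*(z + 5)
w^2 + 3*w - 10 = (w - 2)*(w + 5)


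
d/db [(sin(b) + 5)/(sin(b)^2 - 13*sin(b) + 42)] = (-10*sin(b) + cos(b)^2 + 106)*cos(b)/(sin(b)^2 - 13*sin(b) + 42)^2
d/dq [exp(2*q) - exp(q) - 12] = (2*exp(q) - 1)*exp(q)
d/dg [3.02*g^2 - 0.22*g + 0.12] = 6.04*g - 0.22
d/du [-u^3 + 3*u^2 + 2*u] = -3*u^2 + 6*u + 2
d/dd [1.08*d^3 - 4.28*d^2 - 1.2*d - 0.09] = 3.24*d^2 - 8.56*d - 1.2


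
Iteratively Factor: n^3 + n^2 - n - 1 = (n - 1)*(n^2 + 2*n + 1) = (n - 1)*(n + 1)*(n + 1)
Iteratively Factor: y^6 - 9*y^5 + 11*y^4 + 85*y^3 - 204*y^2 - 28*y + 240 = (y + 3)*(y^5 - 12*y^4 + 47*y^3 - 56*y^2 - 36*y + 80) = (y - 2)*(y + 3)*(y^4 - 10*y^3 + 27*y^2 - 2*y - 40) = (y - 5)*(y - 2)*(y + 3)*(y^3 - 5*y^2 + 2*y + 8) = (y - 5)*(y - 2)*(y + 1)*(y + 3)*(y^2 - 6*y + 8) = (y - 5)*(y - 4)*(y - 2)*(y + 1)*(y + 3)*(y - 2)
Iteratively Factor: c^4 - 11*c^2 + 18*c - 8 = (c + 4)*(c^3 - 4*c^2 + 5*c - 2) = (c - 2)*(c + 4)*(c^2 - 2*c + 1) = (c - 2)*(c - 1)*(c + 4)*(c - 1)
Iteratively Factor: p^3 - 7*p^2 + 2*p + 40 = (p - 4)*(p^2 - 3*p - 10) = (p - 4)*(p + 2)*(p - 5)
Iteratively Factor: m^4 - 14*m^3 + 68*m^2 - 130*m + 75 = (m - 5)*(m^3 - 9*m^2 + 23*m - 15) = (m - 5)*(m - 3)*(m^2 - 6*m + 5) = (m - 5)*(m - 3)*(m - 1)*(m - 5)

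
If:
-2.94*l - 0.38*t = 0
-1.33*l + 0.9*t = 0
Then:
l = 0.00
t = 0.00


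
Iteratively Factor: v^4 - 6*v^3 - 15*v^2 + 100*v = (v - 5)*(v^3 - v^2 - 20*v) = (v - 5)^2*(v^2 + 4*v) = v*(v - 5)^2*(v + 4)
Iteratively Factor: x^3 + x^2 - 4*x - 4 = (x + 2)*(x^2 - x - 2) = (x - 2)*(x + 2)*(x + 1)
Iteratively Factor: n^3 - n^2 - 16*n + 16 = (n - 4)*(n^2 + 3*n - 4) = (n - 4)*(n + 4)*(n - 1)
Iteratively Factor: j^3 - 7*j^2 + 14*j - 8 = (j - 1)*(j^2 - 6*j + 8) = (j - 2)*(j - 1)*(j - 4)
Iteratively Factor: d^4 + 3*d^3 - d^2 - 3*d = (d + 3)*(d^3 - d) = (d + 1)*(d + 3)*(d^2 - d) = (d - 1)*(d + 1)*(d + 3)*(d)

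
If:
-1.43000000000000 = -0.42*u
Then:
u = 3.40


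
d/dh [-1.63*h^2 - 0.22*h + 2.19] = -3.26*h - 0.22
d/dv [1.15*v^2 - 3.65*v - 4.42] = 2.3*v - 3.65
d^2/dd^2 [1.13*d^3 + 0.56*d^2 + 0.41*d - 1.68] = 6.78*d + 1.12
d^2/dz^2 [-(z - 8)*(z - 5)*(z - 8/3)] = 94/3 - 6*z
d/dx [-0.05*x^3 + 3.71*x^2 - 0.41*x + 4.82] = -0.15*x^2 + 7.42*x - 0.41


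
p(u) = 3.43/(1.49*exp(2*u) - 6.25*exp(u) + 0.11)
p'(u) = 3.43*(-2.98*exp(2*u) + 6.25*exp(u))/(1.49*exp(2*u) - 6.25*exp(u) + 0.11)^2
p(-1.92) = -4.43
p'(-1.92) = 4.88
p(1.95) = 0.12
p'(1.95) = -0.40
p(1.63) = 0.49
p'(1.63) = -3.18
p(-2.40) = -7.71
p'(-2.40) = 9.41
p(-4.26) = 155.68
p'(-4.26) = 619.45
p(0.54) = -0.55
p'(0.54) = 0.17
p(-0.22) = -0.87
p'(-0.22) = 0.68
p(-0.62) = -1.22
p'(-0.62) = 1.08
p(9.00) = 0.00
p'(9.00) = 0.00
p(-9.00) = 31.40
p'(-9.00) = 0.22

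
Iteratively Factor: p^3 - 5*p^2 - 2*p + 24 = (p - 3)*(p^2 - 2*p - 8) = (p - 4)*(p - 3)*(p + 2)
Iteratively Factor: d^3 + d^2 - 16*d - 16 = (d + 4)*(d^2 - 3*d - 4) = (d - 4)*(d + 4)*(d + 1)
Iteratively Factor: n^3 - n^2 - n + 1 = (n - 1)*(n^2 - 1) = (n - 1)*(n + 1)*(n - 1)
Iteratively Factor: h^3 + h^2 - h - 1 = (h - 1)*(h^2 + 2*h + 1) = (h - 1)*(h + 1)*(h + 1)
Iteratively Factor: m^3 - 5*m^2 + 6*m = (m - 3)*(m^2 - 2*m) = (m - 3)*(m - 2)*(m)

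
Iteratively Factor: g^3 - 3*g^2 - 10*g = (g + 2)*(g^2 - 5*g) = (g - 5)*(g + 2)*(g)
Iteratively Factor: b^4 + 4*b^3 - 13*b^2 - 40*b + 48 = (b - 3)*(b^3 + 7*b^2 + 8*b - 16) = (b - 3)*(b + 4)*(b^2 + 3*b - 4) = (b - 3)*(b + 4)^2*(b - 1)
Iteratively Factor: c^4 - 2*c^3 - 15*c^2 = (c)*(c^3 - 2*c^2 - 15*c) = c*(c + 3)*(c^2 - 5*c) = c^2*(c + 3)*(c - 5)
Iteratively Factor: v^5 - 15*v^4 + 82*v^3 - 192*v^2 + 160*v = (v - 2)*(v^4 - 13*v^3 + 56*v^2 - 80*v) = (v - 4)*(v - 2)*(v^3 - 9*v^2 + 20*v) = (v - 5)*(v - 4)*(v - 2)*(v^2 - 4*v) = (v - 5)*(v - 4)^2*(v - 2)*(v)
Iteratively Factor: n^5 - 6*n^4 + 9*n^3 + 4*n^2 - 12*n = (n + 1)*(n^4 - 7*n^3 + 16*n^2 - 12*n) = n*(n + 1)*(n^3 - 7*n^2 + 16*n - 12) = n*(n - 2)*(n + 1)*(n^2 - 5*n + 6) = n*(n - 2)^2*(n + 1)*(n - 3)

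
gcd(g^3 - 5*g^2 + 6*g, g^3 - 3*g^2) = g^2 - 3*g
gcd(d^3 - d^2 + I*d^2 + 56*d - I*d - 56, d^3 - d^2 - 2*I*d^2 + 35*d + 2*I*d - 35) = d^2 + d*(-1 - 7*I) + 7*I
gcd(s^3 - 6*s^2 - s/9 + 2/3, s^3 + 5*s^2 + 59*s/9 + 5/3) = s + 1/3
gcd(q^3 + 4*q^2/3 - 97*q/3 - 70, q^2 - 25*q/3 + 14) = q - 6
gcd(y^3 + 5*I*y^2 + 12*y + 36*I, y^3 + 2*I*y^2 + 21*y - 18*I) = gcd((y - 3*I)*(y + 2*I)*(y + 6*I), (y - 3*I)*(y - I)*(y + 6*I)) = y^2 + 3*I*y + 18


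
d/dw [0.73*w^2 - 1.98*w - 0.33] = 1.46*w - 1.98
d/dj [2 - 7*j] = -7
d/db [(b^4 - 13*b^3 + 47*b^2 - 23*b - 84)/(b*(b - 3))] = 2*b - 10 - 28/b^2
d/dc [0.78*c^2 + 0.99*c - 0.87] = 1.56*c + 0.99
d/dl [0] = 0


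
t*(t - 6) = t^2 - 6*t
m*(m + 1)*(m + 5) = m^3 + 6*m^2 + 5*m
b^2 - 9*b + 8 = (b - 8)*(b - 1)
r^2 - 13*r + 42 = (r - 7)*(r - 6)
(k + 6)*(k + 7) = k^2 + 13*k + 42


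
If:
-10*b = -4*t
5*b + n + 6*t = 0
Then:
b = 2*t/5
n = -8*t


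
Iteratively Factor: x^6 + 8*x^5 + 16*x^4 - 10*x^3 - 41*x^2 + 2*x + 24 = (x - 1)*(x^5 + 9*x^4 + 25*x^3 + 15*x^2 - 26*x - 24) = (x - 1)*(x + 2)*(x^4 + 7*x^3 + 11*x^2 - 7*x - 12) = (x - 1)*(x + 2)*(x + 3)*(x^3 + 4*x^2 - x - 4) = (x - 1)^2*(x + 2)*(x + 3)*(x^2 + 5*x + 4) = (x - 1)^2*(x + 1)*(x + 2)*(x + 3)*(x + 4)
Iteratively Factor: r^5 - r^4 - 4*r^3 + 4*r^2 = (r)*(r^4 - r^3 - 4*r^2 + 4*r) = r*(r - 2)*(r^3 + r^2 - 2*r) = r*(r - 2)*(r - 1)*(r^2 + 2*r) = r*(r - 2)*(r - 1)*(r + 2)*(r)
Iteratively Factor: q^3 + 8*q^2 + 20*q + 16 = (q + 4)*(q^2 + 4*q + 4) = (q + 2)*(q + 4)*(q + 2)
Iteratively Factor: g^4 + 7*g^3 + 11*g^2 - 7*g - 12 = (g + 3)*(g^3 + 4*g^2 - g - 4) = (g + 3)*(g + 4)*(g^2 - 1) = (g - 1)*(g + 3)*(g + 4)*(g + 1)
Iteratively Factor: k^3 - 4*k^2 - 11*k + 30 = (k - 2)*(k^2 - 2*k - 15) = (k - 2)*(k + 3)*(k - 5)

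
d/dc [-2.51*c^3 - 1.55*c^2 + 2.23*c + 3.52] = -7.53*c^2 - 3.1*c + 2.23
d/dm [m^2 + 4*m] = 2*m + 4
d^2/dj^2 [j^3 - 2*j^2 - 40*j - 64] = 6*j - 4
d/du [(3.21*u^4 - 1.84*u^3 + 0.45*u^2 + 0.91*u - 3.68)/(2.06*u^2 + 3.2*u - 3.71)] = (13.2252*u^5 + 27.0256*u^4 - 59.4124*u^3 + 20.0446*u^2 + 11.8226*u + 8.3999)/(4.2436*u^4 + 13.184*u^3 - 5.0452*u^2 - 23.744*u + 13.7641)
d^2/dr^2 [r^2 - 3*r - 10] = 2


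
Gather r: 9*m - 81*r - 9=9*m - 81*r - 9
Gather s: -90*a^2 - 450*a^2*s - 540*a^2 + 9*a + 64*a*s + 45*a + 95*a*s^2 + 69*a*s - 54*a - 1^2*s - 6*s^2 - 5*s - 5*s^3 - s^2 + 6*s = -630*a^2 - 5*s^3 + s^2*(95*a - 7) + s*(-450*a^2 + 133*a)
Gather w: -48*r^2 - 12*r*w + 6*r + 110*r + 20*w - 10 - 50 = -48*r^2 + 116*r + w*(20 - 12*r) - 60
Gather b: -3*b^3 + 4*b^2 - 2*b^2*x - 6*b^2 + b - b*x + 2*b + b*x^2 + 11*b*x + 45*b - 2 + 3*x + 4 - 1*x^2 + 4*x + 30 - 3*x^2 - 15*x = -3*b^3 + b^2*(-2*x - 2) + b*(x^2 + 10*x + 48) - 4*x^2 - 8*x + 32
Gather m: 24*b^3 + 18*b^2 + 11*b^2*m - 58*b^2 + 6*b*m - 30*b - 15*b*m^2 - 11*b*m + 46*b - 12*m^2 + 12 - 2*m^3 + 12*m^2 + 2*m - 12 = 24*b^3 - 40*b^2 - 15*b*m^2 + 16*b - 2*m^3 + m*(11*b^2 - 5*b + 2)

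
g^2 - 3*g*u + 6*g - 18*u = (g + 6)*(g - 3*u)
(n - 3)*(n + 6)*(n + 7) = n^3 + 10*n^2 + 3*n - 126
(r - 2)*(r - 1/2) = r^2 - 5*r/2 + 1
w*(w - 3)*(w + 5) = w^3 + 2*w^2 - 15*w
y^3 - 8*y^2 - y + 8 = (y - 8)*(y - 1)*(y + 1)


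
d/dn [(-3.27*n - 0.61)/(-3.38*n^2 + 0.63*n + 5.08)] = (11.0526*n^2 - 2.0601*n - (3.27*n + 0.61)*(6.76*n - 0.63) - 16.6116)/(-3.38*n^2 + 0.63*n + 5.08)^2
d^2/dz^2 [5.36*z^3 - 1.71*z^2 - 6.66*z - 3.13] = 32.16*z - 3.42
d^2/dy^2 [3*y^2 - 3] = 6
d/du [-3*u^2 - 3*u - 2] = -6*u - 3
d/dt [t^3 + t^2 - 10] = t*(3*t + 2)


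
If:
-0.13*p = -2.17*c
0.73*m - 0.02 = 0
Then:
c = 0.0599078341013825*p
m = 0.03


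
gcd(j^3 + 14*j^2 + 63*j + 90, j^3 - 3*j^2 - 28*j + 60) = j + 5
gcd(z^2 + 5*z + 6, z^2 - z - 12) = z + 3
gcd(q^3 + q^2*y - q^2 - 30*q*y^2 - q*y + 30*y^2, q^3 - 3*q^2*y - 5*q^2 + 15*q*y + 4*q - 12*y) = q - 1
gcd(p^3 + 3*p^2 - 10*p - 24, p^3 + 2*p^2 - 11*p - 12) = p^2 + p - 12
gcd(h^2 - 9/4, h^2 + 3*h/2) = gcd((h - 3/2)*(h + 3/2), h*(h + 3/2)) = h + 3/2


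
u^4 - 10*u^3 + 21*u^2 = u^2*(u - 7)*(u - 3)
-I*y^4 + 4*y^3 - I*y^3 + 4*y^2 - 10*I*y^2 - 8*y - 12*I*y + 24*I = (y + 2)*(y - 2*I)*(y + 6*I)*(-I*y + I)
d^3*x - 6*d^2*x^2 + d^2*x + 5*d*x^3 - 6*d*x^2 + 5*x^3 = (d - 5*x)*(d - x)*(d*x + x)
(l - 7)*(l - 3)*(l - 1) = l^3 - 11*l^2 + 31*l - 21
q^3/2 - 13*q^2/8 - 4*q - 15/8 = (q/2 + 1/2)*(q - 5)*(q + 3/4)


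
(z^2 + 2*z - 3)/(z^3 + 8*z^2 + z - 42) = (z - 1)/(z^2 + 5*z - 14)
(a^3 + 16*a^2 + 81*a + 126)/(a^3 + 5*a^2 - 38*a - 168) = (a^2 + 9*a + 18)/(a^2 - 2*a - 24)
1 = 1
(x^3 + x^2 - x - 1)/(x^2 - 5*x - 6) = (x^2 - 1)/(x - 6)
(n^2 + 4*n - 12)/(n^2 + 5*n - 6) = (n - 2)/(n - 1)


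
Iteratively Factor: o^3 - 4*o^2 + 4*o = (o)*(o^2 - 4*o + 4) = o*(o - 2)*(o - 2)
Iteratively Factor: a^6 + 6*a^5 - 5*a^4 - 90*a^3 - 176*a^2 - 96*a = (a + 3)*(a^5 + 3*a^4 - 14*a^3 - 48*a^2 - 32*a) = (a - 4)*(a + 3)*(a^4 + 7*a^3 + 14*a^2 + 8*a) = (a - 4)*(a + 2)*(a + 3)*(a^3 + 5*a^2 + 4*a) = a*(a - 4)*(a + 2)*(a + 3)*(a^2 + 5*a + 4) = a*(a - 4)*(a + 1)*(a + 2)*(a + 3)*(a + 4)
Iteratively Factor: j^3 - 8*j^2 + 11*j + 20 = (j - 5)*(j^2 - 3*j - 4) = (j - 5)*(j + 1)*(j - 4)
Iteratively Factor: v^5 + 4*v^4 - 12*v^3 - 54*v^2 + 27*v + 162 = (v - 2)*(v^4 + 6*v^3 - 54*v - 81) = (v - 3)*(v - 2)*(v^3 + 9*v^2 + 27*v + 27) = (v - 3)*(v - 2)*(v + 3)*(v^2 + 6*v + 9) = (v - 3)*(v - 2)*(v + 3)^2*(v + 3)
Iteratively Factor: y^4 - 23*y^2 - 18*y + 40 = (y - 1)*(y^3 + y^2 - 22*y - 40) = (y - 1)*(y + 4)*(y^2 - 3*y - 10) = (y - 1)*(y + 2)*(y + 4)*(y - 5)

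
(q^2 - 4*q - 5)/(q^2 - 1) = (q - 5)/(q - 1)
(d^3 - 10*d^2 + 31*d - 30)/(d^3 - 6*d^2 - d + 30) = (d - 2)/(d + 2)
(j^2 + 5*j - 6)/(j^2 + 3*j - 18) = (j - 1)/(j - 3)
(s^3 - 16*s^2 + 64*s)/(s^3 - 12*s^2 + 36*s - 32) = s*(s - 8)/(s^2 - 4*s + 4)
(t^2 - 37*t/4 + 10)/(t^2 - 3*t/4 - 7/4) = (-4*t^2 + 37*t - 40)/(-4*t^2 + 3*t + 7)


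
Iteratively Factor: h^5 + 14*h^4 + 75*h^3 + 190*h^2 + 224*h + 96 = (h + 2)*(h^4 + 12*h^3 + 51*h^2 + 88*h + 48) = (h + 2)*(h + 3)*(h^3 + 9*h^2 + 24*h + 16) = (h + 2)*(h + 3)*(h + 4)*(h^2 + 5*h + 4) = (h + 2)*(h + 3)*(h + 4)^2*(h + 1)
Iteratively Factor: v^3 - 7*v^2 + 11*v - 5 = (v - 1)*(v^2 - 6*v + 5) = (v - 1)^2*(v - 5)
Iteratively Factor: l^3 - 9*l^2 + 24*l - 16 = (l - 4)*(l^2 - 5*l + 4) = (l - 4)*(l - 1)*(l - 4)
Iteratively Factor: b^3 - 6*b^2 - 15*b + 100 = (b + 4)*(b^2 - 10*b + 25) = (b - 5)*(b + 4)*(b - 5)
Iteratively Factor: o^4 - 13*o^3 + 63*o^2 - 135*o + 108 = (o - 3)*(o^3 - 10*o^2 + 33*o - 36) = (o - 3)^2*(o^2 - 7*o + 12) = (o - 3)^3*(o - 4)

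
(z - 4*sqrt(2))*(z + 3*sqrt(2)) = z^2 - sqrt(2)*z - 24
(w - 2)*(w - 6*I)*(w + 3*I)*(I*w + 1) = I*w^4 + 4*w^3 - 2*I*w^3 - 8*w^2 + 15*I*w^2 + 18*w - 30*I*w - 36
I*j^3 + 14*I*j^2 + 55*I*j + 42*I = (j + 6)*(j + 7)*(I*j + I)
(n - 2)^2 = n^2 - 4*n + 4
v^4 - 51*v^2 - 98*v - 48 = (v - 8)*(v + 1)^2*(v + 6)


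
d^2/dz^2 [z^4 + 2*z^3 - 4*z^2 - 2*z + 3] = 12*z^2 + 12*z - 8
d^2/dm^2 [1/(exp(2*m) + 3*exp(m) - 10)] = (2*(2*exp(m) + 3)^2*exp(m) - (4*exp(m) + 3)*(exp(2*m) + 3*exp(m) - 10))*exp(m)/(exp(2*m) + 3*exp(m) - 10)^3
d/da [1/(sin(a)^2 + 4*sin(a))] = -2*(sin(a) + 2)*cos(a)/((sin(a) + 4)^2*sin(a)^2)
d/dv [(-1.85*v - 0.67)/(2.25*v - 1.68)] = (10.384875*v - 7.75404)/(2.25*v - 1.68)^3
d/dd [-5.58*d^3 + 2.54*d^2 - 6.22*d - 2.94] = -16.74*d^2 + 5.08*d - 6.22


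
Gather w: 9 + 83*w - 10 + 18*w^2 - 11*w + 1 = 18*w^2 + 72*w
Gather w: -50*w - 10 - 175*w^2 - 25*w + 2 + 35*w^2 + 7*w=-140*w^2 - 68*w - 8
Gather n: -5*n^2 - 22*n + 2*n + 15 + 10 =-5*n^2 - 20*n + 25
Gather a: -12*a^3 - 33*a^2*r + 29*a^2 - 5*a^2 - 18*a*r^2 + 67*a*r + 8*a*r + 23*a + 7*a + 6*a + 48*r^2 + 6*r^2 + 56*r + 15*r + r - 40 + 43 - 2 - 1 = -12*a^3 + a^2*(24 - 33*r) + a*(-18*r^2 + 75*r + 36) + 54*r^2 + 72*r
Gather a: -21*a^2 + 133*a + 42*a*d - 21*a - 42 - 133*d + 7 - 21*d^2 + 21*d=-21*a^2 + a*(42*d + 112) - 21*d^2 - 112*d - 35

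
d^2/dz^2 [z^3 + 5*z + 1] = 6*z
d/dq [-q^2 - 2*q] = -2*q - 2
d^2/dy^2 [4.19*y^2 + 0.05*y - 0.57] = 8.38000000000000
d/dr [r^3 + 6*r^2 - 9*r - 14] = 3*r^2 + 12*r - 9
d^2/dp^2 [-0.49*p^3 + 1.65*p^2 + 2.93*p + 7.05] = 3.3 - 2.94*p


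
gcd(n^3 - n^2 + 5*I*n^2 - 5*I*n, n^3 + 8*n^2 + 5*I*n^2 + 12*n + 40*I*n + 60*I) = n + 5*I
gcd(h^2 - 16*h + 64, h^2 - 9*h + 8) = h - 8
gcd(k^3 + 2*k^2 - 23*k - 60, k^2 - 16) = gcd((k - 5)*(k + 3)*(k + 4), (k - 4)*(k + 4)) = k + 4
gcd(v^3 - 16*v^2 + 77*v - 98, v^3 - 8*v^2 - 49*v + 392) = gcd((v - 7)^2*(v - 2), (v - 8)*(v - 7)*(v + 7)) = v - 7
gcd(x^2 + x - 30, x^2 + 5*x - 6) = x + 6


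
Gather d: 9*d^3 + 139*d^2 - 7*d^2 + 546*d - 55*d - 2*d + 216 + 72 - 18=9*d^3 + 132*d^2 + 489*d + 270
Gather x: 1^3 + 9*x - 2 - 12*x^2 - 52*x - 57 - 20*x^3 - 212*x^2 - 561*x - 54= -20*x^3 - 224*x^2 - 604*x - 112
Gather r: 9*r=9*r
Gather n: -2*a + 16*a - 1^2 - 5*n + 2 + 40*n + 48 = 14*a + 35*n + 49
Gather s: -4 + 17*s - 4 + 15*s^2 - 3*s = 15*s^2 + 14*s - 8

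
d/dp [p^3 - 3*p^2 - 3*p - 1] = 3*p^2 - 6*p - 3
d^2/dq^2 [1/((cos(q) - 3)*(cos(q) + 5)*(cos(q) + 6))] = (-274*(1 - cos(q)^2)^2 + 12*sin(q)^6 + 3*cos(q)^6 - 88*cos(q)^5 - 610*cos(q)^3 - 3035*cos(q)^2 + 666*cos(q) + 1720)/((cos(q) - 3)^3*(cos(q) + 5)^3*(cos(q) + 6)^3)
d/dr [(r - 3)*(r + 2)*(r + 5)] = 3*r^2 + 8*r - 11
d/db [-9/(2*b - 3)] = 18/(2*b - 3)^2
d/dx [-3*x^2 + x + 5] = 1 - 6*x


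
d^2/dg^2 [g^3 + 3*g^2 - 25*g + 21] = 6*g + 6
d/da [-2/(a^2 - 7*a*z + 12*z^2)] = 2*(2*a - 7*z)/(a^2 - 7*a*z + 12*z^2)^2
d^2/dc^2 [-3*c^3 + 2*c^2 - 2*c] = 4 - 18*c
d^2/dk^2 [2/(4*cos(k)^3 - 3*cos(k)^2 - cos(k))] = 2*((2*cos(k) - 6*cos(2*k) + 9*cos(3*k))*(-4*cos(k)^2 + 3*cos(k) + 1)*cos(k) - 2*(-12*cos(k)^2 + 6*cos(k) + 1)^2*sin(k)^2)/((-4*cos(k)^2 + 3*cos(k) + 1)^3*cos(k)^3)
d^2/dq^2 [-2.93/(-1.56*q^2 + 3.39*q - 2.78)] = (-14.260896*q^2 + 30.990024*q + 2.93*(3.12*q - 3.39)*(6.24*q - 6.78) - 25.413648)/(1.56*q^2 - 3.39*q + 2.78)^3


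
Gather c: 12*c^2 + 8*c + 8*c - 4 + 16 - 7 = 12*c^2 + 16*c + 5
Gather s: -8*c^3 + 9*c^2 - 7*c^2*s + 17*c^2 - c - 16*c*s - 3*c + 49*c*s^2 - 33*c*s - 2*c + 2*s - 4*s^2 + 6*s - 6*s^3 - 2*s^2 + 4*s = -8*c^3 + 26*c^2 - 6*c - 6*s^3 + s^2*(49*c - 6) + s*(-7*c^2 - 49*c + 12)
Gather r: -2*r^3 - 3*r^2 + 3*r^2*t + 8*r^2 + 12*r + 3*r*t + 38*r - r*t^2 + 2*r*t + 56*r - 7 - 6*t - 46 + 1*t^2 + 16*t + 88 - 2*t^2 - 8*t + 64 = -2*r^3 + r^2*(3*t + 5) + r*(-t^2 + 5*t + 106) - t^2 + 2*t + 99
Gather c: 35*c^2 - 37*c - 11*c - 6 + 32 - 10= 35*c^2 - 48*c + 16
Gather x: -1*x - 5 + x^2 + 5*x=x^2 + 4*x - 5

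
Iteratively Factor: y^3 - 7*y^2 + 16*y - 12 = (y - 2)*(y^2 - 5*y + 6) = (y - 3)*(y - 2)*(y - 2)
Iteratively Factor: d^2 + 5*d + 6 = (d + 2)*(d + 3)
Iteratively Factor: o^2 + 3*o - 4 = (o - 1)*(o + 4)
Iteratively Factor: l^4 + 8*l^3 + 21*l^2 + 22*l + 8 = (l + 1)*(l^3 + 7*l^2 + 14*l + 8) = (l + 1)*(l + 4)*(l^2 + 3*l + 2) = (l + 1)^2*(l + 4)*(l + 2)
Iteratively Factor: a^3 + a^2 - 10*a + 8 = (a - 2)*(a^2 + 3*a - 4) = (a - 2)*(a - 1)*(a + 4)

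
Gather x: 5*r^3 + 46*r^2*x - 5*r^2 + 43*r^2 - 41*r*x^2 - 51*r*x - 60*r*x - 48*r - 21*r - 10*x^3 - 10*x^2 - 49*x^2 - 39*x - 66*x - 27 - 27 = 5*r^3 + 38*r^2 - 69*r - 10*x^3 + x^2*(-41*r - 59) + x*(46*r^2 - 111*r - 105) - 54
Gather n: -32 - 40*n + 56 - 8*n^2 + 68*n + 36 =-8*n^2 + 28*n + 60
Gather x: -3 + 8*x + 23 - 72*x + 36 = 56 - 64*x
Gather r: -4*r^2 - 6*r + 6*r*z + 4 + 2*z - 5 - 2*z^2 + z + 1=-4*r^2 + r*(6*z - 6) - 2*z^2 + 3*z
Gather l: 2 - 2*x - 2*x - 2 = -4*x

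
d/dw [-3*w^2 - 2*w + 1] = -6*w - 2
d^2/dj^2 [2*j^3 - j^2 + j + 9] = 12*j - 2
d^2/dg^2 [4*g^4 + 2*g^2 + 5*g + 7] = 48*g^2 + 4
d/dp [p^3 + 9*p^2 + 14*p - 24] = 3*p^2 + 18*p + 14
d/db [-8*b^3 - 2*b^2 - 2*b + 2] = -24*b^2 - 4*b - 2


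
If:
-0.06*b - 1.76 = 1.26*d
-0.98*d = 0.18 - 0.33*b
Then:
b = -3.16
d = -1.25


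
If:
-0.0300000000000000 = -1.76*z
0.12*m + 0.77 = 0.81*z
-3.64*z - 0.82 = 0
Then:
No Solution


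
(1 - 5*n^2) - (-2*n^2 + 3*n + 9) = -3*n^2 - 3*n - 8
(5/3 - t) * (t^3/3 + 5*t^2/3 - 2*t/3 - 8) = -t^4/3 - 10*t^3/9 + 31*t^2/9 + 62*t/9 - 40/3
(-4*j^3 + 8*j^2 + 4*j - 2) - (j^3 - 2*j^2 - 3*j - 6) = -5*j^3 + 10*j^2 + 7*j + 4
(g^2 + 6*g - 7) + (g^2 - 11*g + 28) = 2*g^2 - 5*g + 21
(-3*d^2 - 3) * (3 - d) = 3*d^3 - 9*d^2 + 3*d - 9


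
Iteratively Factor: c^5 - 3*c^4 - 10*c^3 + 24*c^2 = (c - 2)*(c^4 - c^3 - 12*c^2) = (c - 4)*(c - 2)*(c^3 + 3*c^2) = (c - 4)*(c - 2)*(c + 3)*(c^2) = c*(c - 4)*(c - 2)*(c + 3)*(c)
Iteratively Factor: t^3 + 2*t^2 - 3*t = (t + 3)*(t^2 - t) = (t - 1)*(t + 3)*(t)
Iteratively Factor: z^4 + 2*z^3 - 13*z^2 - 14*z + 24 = (z + 4)*(z^3 - 2*z^2 - 5*z + 6) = (z - 1)*(z + 4)*(z^2 - z - 6) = (z - 3)*(z - 1)*(z + 4)*(z + 2)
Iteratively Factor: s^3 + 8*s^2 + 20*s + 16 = (s + 2)*(s^2 + 6*s + 8) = (s + 2)*(s + 4)*(s + 2)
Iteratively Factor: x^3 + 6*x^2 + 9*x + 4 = (x + 4)*(x^2 + 2*x + 1) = (x + 1)*(x + 4)*(x + 1)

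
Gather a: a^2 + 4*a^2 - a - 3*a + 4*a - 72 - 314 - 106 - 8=5*a^2 - 500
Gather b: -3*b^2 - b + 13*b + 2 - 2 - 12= -3*b^2 + 12*b - 12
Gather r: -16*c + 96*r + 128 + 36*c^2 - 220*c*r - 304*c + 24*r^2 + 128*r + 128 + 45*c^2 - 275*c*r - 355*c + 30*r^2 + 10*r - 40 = 81*c^2 - 675*c + 54*r^2 + r*(234 - 495*c) + 216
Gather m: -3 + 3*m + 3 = 3*m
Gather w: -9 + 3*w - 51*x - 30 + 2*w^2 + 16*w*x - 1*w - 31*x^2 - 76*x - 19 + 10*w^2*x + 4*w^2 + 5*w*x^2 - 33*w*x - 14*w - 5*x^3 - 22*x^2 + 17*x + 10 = w^2*(10*x + 6) + w*(5*x^2 - 17*x - 12) - 5*x^3 - 53*x^2 - 110*x - 48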